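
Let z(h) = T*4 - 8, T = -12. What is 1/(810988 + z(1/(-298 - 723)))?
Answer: 1/810932 ≈ 1.2331e-6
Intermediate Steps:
z(h) = -56 (z(h) = -12*4 - 8 = -48 - 8 = -56)
1/(810988 + z(1/(-298 - 723))) = 1/(810988 - 56) = 1/810932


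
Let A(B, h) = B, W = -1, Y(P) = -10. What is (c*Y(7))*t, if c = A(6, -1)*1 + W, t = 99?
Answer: -4950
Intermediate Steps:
c = 5 (c = 6*1 - 1 = 6 - 1 = 5)
(c*Y(7))*t = (5*(-10))*99 = -50*99 = -4950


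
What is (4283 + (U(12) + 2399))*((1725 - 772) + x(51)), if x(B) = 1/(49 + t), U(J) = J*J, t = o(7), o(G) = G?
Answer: 182148397/28 ≈ 6.5053e+6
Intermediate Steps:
t = 7
U(J) = J²
x(B) = 1/56 (x(B) = 1/(49 + 7) = 1/56)
(4283 + (U(12) + 2399))*((1725 - 772) + x(51)) = (4283 + (12² + 2399))*((1725 - 772) + 1/56) = (4283 + (144 + 2399))*(953 + 1/56) = (4283 + 2543)*(53369/56) = 6826*(53369/56) = 182148397/28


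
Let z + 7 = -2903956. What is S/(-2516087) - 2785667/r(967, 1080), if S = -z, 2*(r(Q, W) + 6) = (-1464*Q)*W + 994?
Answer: -316140943180414/274782231134789 ≈ -1.1505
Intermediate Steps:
z = -2903963 (z = -7 - 2903956 = -2903963)
r(Q, W) = 491 - 732*Q*W (r(Q, W) = -6 + ((-1464*Q)*W + 994)/2 = -6 + (-1464*Q*W + 994)/2 = -6 + (994 - 1464*Q*W)/2 = -6 + (497 - 732*Q*W) = 491 - 732*Q*W)
S = 2903963 (S = -1*(-2903963) = 2903963)
S/(-2516087) - 2785667/r(967, 1080) = 2903963/(-2516087) - 2785667/(491 - 732*967*1080) = 2903963*(-1/2516087) - 2785667/(491 - 764471520) = -2903963/2516087 - 2785667/(-764471029) = -2903963/2516087 - 2785667*(-1/764471029) = -2903963/2516087 + 2785667/764471029 = -316140943180414/274782231134789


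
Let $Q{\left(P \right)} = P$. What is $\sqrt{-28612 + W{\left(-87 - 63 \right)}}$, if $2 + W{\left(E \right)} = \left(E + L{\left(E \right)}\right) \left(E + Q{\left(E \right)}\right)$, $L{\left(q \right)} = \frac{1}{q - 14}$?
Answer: $\frac{\sqrt{27547941}}{41} \approx 128.01$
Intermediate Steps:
$L{\left(q \right)} = \frac{1}{-14 + q}$
$W{\left(E \right)} = -2 + 2 E \left(E + \frac{1}{-14 + E}\right)$ ($W{\left(E \right)} = -2 + \left(E + \frac{1}{-14 + E}\right) \left(E + E\right) = -2 + \left(E + \frac{1}{-14 + E}\right) 2 E = -2 + 2 E \left(E + \frac{1}{-14 + E}\right)$)
$\sqrt{-28612 + W{\left(-87 - 63 \right)}} = \sqrt{-28612 + \frac{2 \left(14 + \left(-87 - 63\right)^{3} - 14 \left(-87 - 63\right)^{2}\right)}{-14 - 150}} = \sqrt{-28612 + \frac{2 \left(14 + \left(-150\right)^{3} - 14 \left(-150\right)^{2}\right)}{-14 - 150}} = \sqrt{-28612 + \frac{2 \left(14 - 3375000 - 315000\right)}{-164}} = \sqrt{-28612 + 2 \left(- \frac{1}{164}\right) \left(14 - 3375000 - 315000\right)} = \sqrt{-28612 + 2 \left(- \frac{1}{164}\right) \left(-3689986\right)} = \sqrt{-28612 + \frac{1844993}{41}} = \sqrt{\frac{671901}{41}} = \frac{\sqrt{27547941}}{41}$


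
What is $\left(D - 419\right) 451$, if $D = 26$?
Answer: $-177243$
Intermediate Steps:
$\left(D - 419\right) 451 = \left(26 - 419\right) 451 = \left(-393\right) 451 = -177243$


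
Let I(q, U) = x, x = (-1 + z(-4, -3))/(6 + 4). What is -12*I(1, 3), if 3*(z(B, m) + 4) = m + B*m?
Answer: 12/5 ≈ 2.4000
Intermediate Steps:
z(B, m) = -4 + m/3 + B*m/3 (z(B, m) = -4 + (m + B*m)/3 = -4 + (m/3 + B*m/3) = -4 + m/3 + B*m/3)
x = -⅕ (x = (-1 + (-4 + (⅓)*(-3) + (⅓)*(-4)*(-3)))/(6 + 4) = (-1 + (-4 - 1 + 4))/10 = (-1 - 1)*(⅒) = -2*⅒ = -⅕ ≈ -0.20000)
I(q, U) = -⅕
-12*I(1, 3) = -12*(-⅕) = 12/5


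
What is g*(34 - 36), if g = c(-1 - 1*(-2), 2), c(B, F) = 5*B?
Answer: -10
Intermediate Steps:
g = 5 (g = 5*(-1 - 1*(-2)) = 5*(-1 + 2) = 5*1 = 5)
g*(34 - 36) = 5*(34 - 36) = 5*(-2) = -10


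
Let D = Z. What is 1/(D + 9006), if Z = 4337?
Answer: 1/13343 ≈ 7.4946e-5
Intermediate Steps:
D = 4337
1/(D + 9006) = 1/(4337 + 9006) = 1/13343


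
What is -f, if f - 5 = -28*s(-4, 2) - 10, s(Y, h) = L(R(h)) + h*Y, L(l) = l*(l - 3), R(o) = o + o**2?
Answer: 285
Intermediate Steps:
L(l) = l*(-3 + l)
s(Y, h) = Y*h + h*(1 + h)*(-3 + h*(1 + h)) (s(Y, h) = (h*(1 + h))*(-3 + h*(1 + h)) + h*Y = h*(1 + h)*(-3 + h*(1 + h)) + Y*h = Y*h + h*(1 + h)*(-3 + h*(1 + h)))
f = -285 (f = 5 + (-56*(-4 + (1 + 2)*(-3 + 2*(1 + 2))) - 10) = 5 + (-56*(-4 + 3*(-3 + 2*3)) - 10) = 5 + (-56*(-4 + 3*(-3 + 6)) - 10) = 5 + (-56*(-4 + 3*3) - 10) = 5 + (-56*(-4 + 9) - 10) = 5 + (-56*5 - 10) = 5 + (-28*10 - 10) = 5 + (-280 - 10) = 5 - 290 = -285)
-f = -1*(-285) = 285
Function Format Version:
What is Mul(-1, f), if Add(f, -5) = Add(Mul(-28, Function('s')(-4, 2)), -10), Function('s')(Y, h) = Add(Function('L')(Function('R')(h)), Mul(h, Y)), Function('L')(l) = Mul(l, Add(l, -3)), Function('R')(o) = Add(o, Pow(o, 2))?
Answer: 285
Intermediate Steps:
Function('L')(l) = Mul(l, Add(-3, l))
Function('s')(Y, h) = Add(Mul(Y, h), Mul(h, Add(1, h), Add(-3, Mul(h, Add(1, h))))) (Function('s')(Y, h) = Add(Mul(Mul(h, Add(1, h)), Add(-3, Mul(h, Add(1, h)))), Mul(h, Y)) = Add(Mul(h, Add(1, h), Add(-3, Mul(h, Add(1, h)))), Mul(Y, h)) = Add(Mul(Y, h), Mul(h, Add(1, h), Add(-3, Mul(h, Add(1, h))))))
f = -285 (f = Add(5, Add(Mul(-28, Mul(2, Add(-4, Mul(Add(1, 2), Add(-3, Mul(2, Add(1, 2))))))), -10)) = Add(5, Add(Mul(-28, Mul(2, Add(-4, Mul(3, Add(-3, Mul(2, 3)))))), -10)) = Add(5, Add(Mul(-28, Mul(2, Add(-4, Mul(3, Add(-3, 6))))), -10)) = Add(5, Add(Mul(-28, Mul(2, Add(-4, Mul(3, 3)))), -10)) = Add(5, Add(Mul(-28, Mul(2, Add(-4, 9))), -10)) = Add(5, Add(Mul(-28, Mul(2, 5)), -10)) = Add(5, Add(Mul(-28, 10), -10)) = Add(5, Add(-280, -10)) = Add(5, -290) = -285)
Mul(-1, f) = Mul(-1, -285) = 285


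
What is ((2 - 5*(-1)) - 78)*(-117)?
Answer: 8307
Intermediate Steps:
((2 - 5*(-1)) - 78)*(-117) = ((2 + 5) - 78)*(-117) = (7 - 78)*(-117) = -71*(-117) = 8307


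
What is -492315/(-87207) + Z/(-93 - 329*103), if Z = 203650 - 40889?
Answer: 844988391/987764620 ≈ 0.85546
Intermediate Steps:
Z = 162761
-492315/(-87207) + Z/(-93 - 329*103) = -492315/(-87207) + 162761/(-93 - 329*103) = -492315*(-1/87207) + 162761/(-93 - 33887) = 164105/29069 + 162761/(-33980) = 164105/29069 + 162761*(-1/33980) = 164105/29069 - 162761/33980 = 844988391/987764620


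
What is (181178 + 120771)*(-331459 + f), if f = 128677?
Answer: -61229822118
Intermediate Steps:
(181178 + 120771)*(-331459 + f) = (181178 + 120771)*(-331459 + 128677) = 301949*(-202782) = -61229822118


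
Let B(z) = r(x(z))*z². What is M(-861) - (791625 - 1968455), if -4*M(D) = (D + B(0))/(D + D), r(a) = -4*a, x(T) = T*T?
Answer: 9414639/8 ≈ 1.1768e+6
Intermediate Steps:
x(T) = T²
B(z) = -4*z⁴ (B(z) = (-4*z²)*z² = -4*z⁴)
M(D) = -⅛ (M(D) = -(D - 4*0⁴)/(4*(D + D)) = -(D - 4*0)/(4*(2*D)) = -(D + 0)*1/(2*D)/4 = -D*1/(2*D)/4 = -¼*½ = -⅛)
M(-861) - (791625 - 1968455) = -⅛ - (791625 - 1968455) = -⅛ - 1*(-1176830) = -⅛ + 1176830 = 9414639/8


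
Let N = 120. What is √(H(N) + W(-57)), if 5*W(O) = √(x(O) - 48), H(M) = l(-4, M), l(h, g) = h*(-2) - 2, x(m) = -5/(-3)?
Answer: √(1350 + 15*I*√417)/15 ≈ 2.465 + 0.27614*I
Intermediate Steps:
x(m) = 5/3 (x(m) = -5*(-⅓) = 5/3)
l(h, g) = -2 - 2*h (l(h, g) = -2*h - 2 = -2 - 2*h)
H(M) = 6 (H(M) = -2 - 2*(-4) = -2 + 8 = 6)
W(O) = I*√417/15 (W(O) = √(5/3 - 48)/5 = √(-139/3)/5 = (I*√417/3)/5 = I*√417/15)
√(H(N) + W(-57)) = √(6 + I*√417/15)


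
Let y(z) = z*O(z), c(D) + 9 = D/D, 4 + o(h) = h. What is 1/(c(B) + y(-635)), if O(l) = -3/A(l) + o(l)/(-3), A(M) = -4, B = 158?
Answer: -4/542957 ≈ -7.3671e-6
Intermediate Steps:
o(h) = -4 + h
c(D) = -8 (c(D) = -9 + D/D = -9 + 1 = -8)
O(l) = 25/12 - l/3 (O(l) = -3/(-4) + (-4 + l)/(-3) = -3*(-¼) + (-4 + l)*(-⅓) = ¾ + (4/3 - l/3) = 25/12 - l/3)
y(z) = z*(25/12 - z/3)
1/(c(B) + y(-635)) = 1/(-8 + (1/12)*(-635)*(25 - 4*(-635))) = 1/(-8 + (1/12)*(-635)*(25 + 2540)) = 1/(-8 + (1/12)*(-635)*2565) = 1/(-8 - 542925/4) = 1/(-542957/4) = -4/542957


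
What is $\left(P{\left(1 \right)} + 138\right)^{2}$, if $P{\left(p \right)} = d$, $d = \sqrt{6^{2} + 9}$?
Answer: $19089 + 828 \sqrt{5} \approx 20940.0$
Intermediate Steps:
$d = 3 \sqrt{5}$ ($d = \sqrt{36 + 9} = \sqrt{45} = 3 \sqrt{5} \approx 6.7082$)
$P{\left(p \right)} = 3 \sqrt{5}$
$\left(P{\left(1 \right)} + 138\right)^{2} = \left(3 \sqrt{5} + 138\right)^{2} = \left(138 + 3 \sqrt{5}\right)^{2}$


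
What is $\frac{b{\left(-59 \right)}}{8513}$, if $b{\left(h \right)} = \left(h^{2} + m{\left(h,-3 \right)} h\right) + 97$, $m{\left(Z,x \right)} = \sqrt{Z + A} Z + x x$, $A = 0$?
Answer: $\frac{3047}{8513} + \frac{3481 i \sqrt{59}}{8513} \approx 0.35792 + 3.1409 i$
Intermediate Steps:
$m{\left(Z,x \right)} = Z^{\frac{3}{2}} + x^{2}$ ($m{\left(Z,x \right)} = \sqrt{Z + 0} Z + x x = \sqrt{Z} Z + x^{2} = Z^{\frac{3}{2}} + x^{2}$)
$b{\left(h \right)} = 97 + h^{2} + h \left(9 + h^{\frac{3}{2}}\right)$ ($b{\left(h \right)} = \left(h^{2} + \left(h^{\frac{3}{2}} + \left(-3\right)^{2}\right) h\right) + 97 = \left(h^{2} + \left(h^{\frac{3}{2}} + 9\right) h\right) + 97 = \left(h^{2} + \left(9 + h^{\frac{3}{2}}\right) h\right) + 97 = \left(h^{2} + h \left(9 + h^{\frac{3}{2}}\right)\right) + 97 = 97 + h^{2} + h \left(9 + h^{\frac{3}{2}}\right)$)
$\frac{b{\left(-59 \right)}}{8513} = \frac{97 + \left(-59\right)^{2} - 59 \left(9 + \left(-59\right)^{\frac{3}{2}}\right)}{8513} = \left(97 + 3481 - 59 \left(9 - 59 i \sqrt{59}\right)\right) \frac{1}{8513} = \left(97 + 3481 - \left(531 - 3481 i \sqrt{59}\right)\right) \frac{1}{8513} = \left(3047 + 3481 i \sqrt{59}\right) \frac{1}{8513} = \frac{3047}{8513} + \frac{3481 i \sqrt{59}}{8513}$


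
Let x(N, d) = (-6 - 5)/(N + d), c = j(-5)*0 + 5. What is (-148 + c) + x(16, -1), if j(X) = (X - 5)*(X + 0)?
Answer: -2156/15 ≈ -143.73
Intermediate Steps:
j(X) = X*(-5 + X) (j(X) = (-5 + X)*X = X*(-5 + X))
c = 5 (c = -5*(-5 - 5)*0 + 5 = -5*(-10)*0 + 5 = 50*0 + 5 = 0 + 5 = 5)
x(N, d) = -11/(N + d)
(-148 + c) + x(16, -1) = (-148 + 5) - 11/(16 - 1) = -143 - 11/15 = -2156/15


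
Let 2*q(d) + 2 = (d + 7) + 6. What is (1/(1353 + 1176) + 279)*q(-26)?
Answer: -1763980/843 ≈ -2092.5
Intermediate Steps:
q(d) = 11/2 + d/2 (q(d) = -1 + ((d + 7) + 6)/2 = -1 + ((7 + d) + 6)/2 = -1 + (13 + d)/2 = -1 + (13/2 + d/2) = 11/2 + d/2)
(1/(1353 + 1176) + 279)*q(-26) = (1/(1353 + 1176) + 279)*(11/2 + (½)*(-26)) = (1/2529 + 279)*(11/2 - 13) = (1/2529 + 279)*(-15/2) = (705592/2529)*(-15/2) = -1763980/843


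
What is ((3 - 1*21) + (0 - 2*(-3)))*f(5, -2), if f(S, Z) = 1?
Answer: -12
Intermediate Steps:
((3 - 1*21) + (0 - 2*(-3)))*f(5, -2) = ((3 - 1*21) + (0 - 2*(-3)))*1 = ((3 - 21) + (0 + 6))*1 = (-18 + 6)*1 = -12*1 = -12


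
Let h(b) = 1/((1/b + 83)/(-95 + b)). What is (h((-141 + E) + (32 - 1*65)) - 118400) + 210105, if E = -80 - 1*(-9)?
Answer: 932323085/10167 ≈ 91701.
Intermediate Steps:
E = -71 (E = -80 + 9 = -71)
h(b) = (-95 + b)/(83 + 1/b) (h(b) = 1/((83 + 1/b)/(-95 + b)) = (-95 + b)/(83 + 1/b))
(h((-141 + E) + (32 - 1*65)) - 118400) + 210105 = (((-141 - 71) + (32 - 1*65))*(-95 + ((-141 - 71) + (32 - 1*65)))/(1 + 83*((-141 - 71) + (32 - 1*65))) - 118400) + 210105 = ((-212 + (32 - 65))*(-95 + (-212 + (32 - 65)))/(1 + 83*(-212 + (32 - 65))) - 118400) + 210105 = ((-212 - 33)*(-95 + (-212 - 33))/(1 + 83*(-212 - 33)) - 118400) + 210105 = (-245*(-95 - 245)/(1 + 83*(-245)) - 118400) + 210105 = (-245*(-340)/(1 - 20335) - 118400) + 210105 = (-245*(-340)/(-20334) - 118400) + 210105 = (-245*(-1/20334)*(-340) - 118400) + 210105 = (-41650/10167 - 118400) + 210105 = -1203814450/10167 + 210105 = 932323085/10167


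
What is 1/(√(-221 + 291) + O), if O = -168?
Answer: -12/2011 - √70/28154 ≈ -0.0062644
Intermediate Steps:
1/(√(-221 + 291) + O) = 1/(√(-221 + 291) - 168) = 1/(√70 - 168) = 1/(-168 + √70)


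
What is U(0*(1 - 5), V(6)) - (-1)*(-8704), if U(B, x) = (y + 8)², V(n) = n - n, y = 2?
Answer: -8604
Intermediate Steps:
V(n) = 0
U(B, x) = 100 (U(B, x) = (2 + 8)² = 10² = 100)
U(0*(1 - 5), V(6)) - (-1)*(-8704) = 100 - (-1)*(-8704) = 100 - 1*8704 = 100 - 8704 = -8604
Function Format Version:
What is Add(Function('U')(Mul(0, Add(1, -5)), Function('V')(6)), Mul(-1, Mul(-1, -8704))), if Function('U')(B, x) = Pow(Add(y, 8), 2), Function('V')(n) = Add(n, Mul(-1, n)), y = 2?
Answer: -8604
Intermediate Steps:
Function('V')(n) = 0
Function('U')(B, x) = 100 (Function('U')(B, x) = Pow(Add(2, 8), 2) = Pow(10, 2) = 100)
Add(Function('U')(Mul(0, Add(1, -5)), Function('V')(6)), Mul(-1, Mul(-1, -8704))) = Add(100, Mul(-1, Mul(-1, -8704))) = Add(100, Mul(-1, 8704)) = Add(100, -8704) = -8604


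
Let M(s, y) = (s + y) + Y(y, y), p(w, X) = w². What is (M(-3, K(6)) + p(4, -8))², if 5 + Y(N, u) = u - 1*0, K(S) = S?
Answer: 400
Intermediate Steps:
Y(N, u) = -5 + u (Y(N, u) = -5 + (u - 1*0) = -5 + (u + 0) = -5 + u)
M(s, y) = -5 + s + 2*y (M(s, y) = (s + y) + (-5 + y) = -5 + s + 2*y)
(M(-3, K(6)) + p(4, -8))² = ((-5 - 3 + 2*6) + 4²)² = ((-5 - 3 + 12) + 16)² = (4 + 16)² = 20² = 400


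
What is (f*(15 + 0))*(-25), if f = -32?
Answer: 12000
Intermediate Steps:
(f*(15 + 0))*(-25) = -32*(15 + 0)*(-25) = -32*15*(-25) = -480*(-25) = 12000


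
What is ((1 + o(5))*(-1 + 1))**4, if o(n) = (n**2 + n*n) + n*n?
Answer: 0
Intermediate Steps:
o(n) = 3*n**2 (o(n) = (n**2 + n**2) + n**2 = 2*n**2 + n**2 = 3*n**2)
((1 + o(5))*(-1 + 1))**4 = ((1 + 3*5**2)*(-1 + 1))**4 = ((1 + 3*25)*0)**4 = ((1 + 75)*0)**4 = (76*0)**4 = 0**4 = 0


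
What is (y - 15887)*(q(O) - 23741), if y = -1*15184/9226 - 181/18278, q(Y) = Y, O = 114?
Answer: 31652488720339369/84316414 ≈ 3.7540e+8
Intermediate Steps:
y = -139601529/84316414 (y = -15184*1/9226 - 181*1/18278 = -7592/4613 - 181/18278 = -139601529/84316414 ≈ -1.6557)
(y - 15887)*(q(O) - 23741) = (-139601529/84316414 - 15887)*(114 - 23741) = -1339674470747/84316414*(-23627) = 31652488720339369/84316414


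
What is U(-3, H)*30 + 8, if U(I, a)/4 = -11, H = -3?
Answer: -1312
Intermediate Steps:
U(I, a) = -44 (U(I, a) = 4*(-11) = -44)
U(-3, H)*30 + 8 = -44*30 + 8 = -1320 + 8 = -1312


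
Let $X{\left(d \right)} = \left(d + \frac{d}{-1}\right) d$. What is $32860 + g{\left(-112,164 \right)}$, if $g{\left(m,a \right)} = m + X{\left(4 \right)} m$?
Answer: $32748$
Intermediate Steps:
$X{\left(d \right)} = 0$ ($X{\left(d \right)} = \left(d + d \left(-1\right)\right) d = \left(d - d\right) d = 0 d = 0$)
$g{\left(m,a \right)} = m$ ($g{\left(m,a \right)} = m + 0 m = m + 0 = m$)
$32860 + g{\left(-112,164 \right)} = 32860 - 112 = 32748$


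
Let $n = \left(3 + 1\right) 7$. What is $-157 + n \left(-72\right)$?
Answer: $-2173$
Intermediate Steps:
$n = 28$ ($n = 4 \cdot 7 = 28$)
$-157 + n \left(-72\right) = -157 + 28 \left(-72\right) = -157 - 2016 = -2173$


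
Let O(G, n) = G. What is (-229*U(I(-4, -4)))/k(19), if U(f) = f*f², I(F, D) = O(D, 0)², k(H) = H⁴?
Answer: -937984/130321 ≈ -7.1975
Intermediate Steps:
I(F, D) = D²
U(f) = f³
(-229*U(I(-4, -4)))/k(19) = (-229*((-4)²)³)/(19⁴) = -229*16³/130321 = -229*4096*(1/130321) = -937984*1/130321 = -937984/130321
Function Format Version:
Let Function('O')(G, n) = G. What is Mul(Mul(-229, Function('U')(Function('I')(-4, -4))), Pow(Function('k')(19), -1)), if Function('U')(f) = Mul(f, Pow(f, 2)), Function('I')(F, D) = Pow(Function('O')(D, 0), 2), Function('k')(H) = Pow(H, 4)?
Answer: Rational(-937984, 130321) ≈ -7.1975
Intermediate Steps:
Function('I')(F, D) = Pow(D, 2)
Function('U')(f) = Pow(f, 3)
Mul(Mul(-229, Function('U')(Function('I')(-4, -4))), Pow(Function('k')(19), -1)) = Mul(Mul(-229, Pow(Pow(-4, 2), 3)), Pow(Pow(19, 4), -1)) = Mul(Mul(-229, Pow(16, 3)), Pow(130321, -1)) = Mul(Mul(-229, 4096), Rational(1, 130321)) = Mul(-937984, Rational(1, 130321)) = Rational(-937984, 130321)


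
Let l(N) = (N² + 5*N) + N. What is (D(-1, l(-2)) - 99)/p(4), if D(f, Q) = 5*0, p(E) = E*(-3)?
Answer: 33/4 ≈ 8.2500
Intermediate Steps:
p(E) = -3*E
l(N) = N² + 6*N
D(f, Q) = 0
(D(-1, l(-2)) - 99)/p(4) = (0 - 99)/((-3*4)) = -99/(-12) = -99*(-1/12) = 33/4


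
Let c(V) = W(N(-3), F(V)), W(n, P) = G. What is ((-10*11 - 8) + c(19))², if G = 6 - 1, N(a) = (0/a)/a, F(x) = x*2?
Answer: 12769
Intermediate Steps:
F(x) = 2*x
N(a) = 0 (N(a) = 0/a = 0)
G = 5
W(n, P) = 5
c(V) = 5
((-10*11 - 8) + c(19))² = ((-10*11 - 8) + 5)² = ((-110 - 8) + 5)² = (-118 + 5)² = (-113)² = 12769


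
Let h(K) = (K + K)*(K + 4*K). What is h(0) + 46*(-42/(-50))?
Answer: 966/25 ≈ 38.640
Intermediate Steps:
h(K) = 10*K² (h(K) = (2*K)*(5*K) = 10*K²)
h(0) + 46*(-42/(-50)) = 10*0² + 46*(-42/(-50)) = 10*0 + 46*(-42*(-1/50)) = 0 + 46*(21/25) = 0 + 966/25 = 966/25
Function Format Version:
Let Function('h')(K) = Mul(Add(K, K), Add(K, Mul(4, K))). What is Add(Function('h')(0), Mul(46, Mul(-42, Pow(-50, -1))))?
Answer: Rational(966, 25) ≈ 38.640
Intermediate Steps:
Function('h')(K) = Mul(10, Pow(K, 2)) (Function('h')(K) = Mul(Mul(2, K), Mul(5, K)) = Mul(10, Pow(K, 2)))
Add(Function('h')(0), Mul(46, Mul(-42, Pow(-50, -1)))) = Add(Mul(10, Pow(0, 2)), Mul(46, Mul(-42, Pow(-50, -1)))) = Add(Mul(10, 0), Mul(46, Mul(-42, Rational(-1, 50)))) = Add(0, Mul(46, Rational(21, 25))) = Add(0, Rational(966, 25)) = Rational(966, 25)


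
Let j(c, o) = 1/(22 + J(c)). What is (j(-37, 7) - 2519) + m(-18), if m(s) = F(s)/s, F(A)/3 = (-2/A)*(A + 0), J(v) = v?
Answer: -37781/15 ≈ -2518.7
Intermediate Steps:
F(A) = -6 (F(A) = 3*((-2/A)*(A + 0)) = 3*((-2/A)*A) = 3*(-2) = -6)
j(c, o) = 1/(22 + c)
m(s) = -6/s
(j(-37, 7) - 2519) + m(-18) = (1/(22 - 37) - 2519) - 6/(-18) = (1/(-15) - 2519) - 6*(-1/18) = (-1/15 - 2519) + ⅓ = -37786/15 + ⅓ = -37781/15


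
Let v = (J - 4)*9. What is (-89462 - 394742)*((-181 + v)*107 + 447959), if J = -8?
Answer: -201930499344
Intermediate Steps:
v = -108 (v = (-8 - 4)*9 = -12*9 = -108)
(-89462 - 394742)*((-181 + v)*107 + 447959) = (-89462 - 394742)*((-181 - 108)*107 + 447959) = -484204*(-289*107 + 447959) = -484204*(-30923 + 447959) = -484204*417036 = -201930499344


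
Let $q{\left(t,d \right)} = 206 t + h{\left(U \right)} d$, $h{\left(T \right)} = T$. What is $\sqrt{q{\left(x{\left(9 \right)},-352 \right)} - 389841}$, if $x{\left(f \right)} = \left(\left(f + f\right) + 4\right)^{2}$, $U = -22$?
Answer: $3 i \sqrt{31377} \approx 531.41 i$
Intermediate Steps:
$x{\left(f \right)} = \left(4 + 2 f\right)^{2}$ ($x{\left(f \right)} = \left(2 f + 4\right)^{2} = \left(4 + 2 f\right)^{2}$)
$q{\left(t,d \right)} = - 22 d + 206 t$ ($q{\left(t,d \right)} = 206 t - 22 d = - 22 d + 206 t$)
$\sqrt{q{\left(x{\left(9 \right)},-352 \right)} - 389841} = \sqrt{\left(\left(-22\right) \left(-352\right) + 206 \cdot 4 \left(2 + 9\right)^{2}\right) - 389841} = \sqrt{\left(7744 + 206 \cdot 4 \cdot 11^{2}\right) - 389841} = \sqrt{\left(7744 + 206 \cdot 4 \cdot 121\right) - 389841} = \sqrt{\left(7744 + 206 \cdot 484\right) - 389841} = \sqrt{\left(7744 + 99704\right) - 389841} = \sqrt{107448 - 389841} = \sqrt{-282393} = 3 i \sqrt{31377}$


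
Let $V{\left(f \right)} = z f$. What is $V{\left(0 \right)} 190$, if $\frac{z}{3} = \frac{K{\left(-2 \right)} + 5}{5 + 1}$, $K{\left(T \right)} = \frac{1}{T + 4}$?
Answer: $0$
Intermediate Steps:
$K{\left(T \right)} = \frac{1}{4 + T}$
$z = \frac{11}{4}$ ($z = 3 \frac{\frac{1}{4 - 2} + 5}{5 + 1} = 3 \frac{\frac{1}{2} + 5}{6} = 3 \left(\frac{1}{2} + 5\right) \frac{1}{6} = 3 \cdot \frac{11}{2} \cdot \frac{1}{6} = 3 \cdot \frac{11}{12} = \frac{11}{4} \approx 2.75$)
$V{\left(f \right)} = \frac{11 f}{4}$
$V{\left(0 \right)} 190 = \frac{11}{4} \cdot 0 \cdot 190 = 0 \cdot 190 = 0$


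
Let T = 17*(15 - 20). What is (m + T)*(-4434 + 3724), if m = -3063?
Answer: 2235080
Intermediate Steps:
T = -85 (T = 17*(-5) = -85)
(m + T)*(-4434 + 3724) = (-3063 - 85)*(-4434 + 3724) = -3148*(-710) = 2235080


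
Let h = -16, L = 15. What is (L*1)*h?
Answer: -240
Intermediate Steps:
(L*1)*h = (15*1)*(-16) = 15*(-16) = -240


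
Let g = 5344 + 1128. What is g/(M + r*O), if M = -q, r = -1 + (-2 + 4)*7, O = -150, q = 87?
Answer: -6472/2037 ≈ -3.1772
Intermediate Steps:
r = 13 (r = -1 + 2*7 = -1 + 14 = 13)
M = -87 (M = -1*87 = -87)
g = 6472
g/(M + r*O) = 6472/(-87 + 13*(-150)) = 6472/(-87 - 1950) = 6472/(-2037) = 6472*(-1/2037) = -6472/2037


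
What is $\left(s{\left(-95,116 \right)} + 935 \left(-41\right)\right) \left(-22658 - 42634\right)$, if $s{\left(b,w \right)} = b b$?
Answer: $1913708520$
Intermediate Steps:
$s{\left(b,w \right)} = b^{2}$
$\left(s{\left(-95,116 \right)} + 935 \left(-41\right)\right) \left(-22658 - 42634\right) = \left(\left(-95\right)^{2} + 935 \left(-41\right)\right) \left(-22658 - 42634\right) = \left(9025 - 38335\right) \left(-65292\right) = \left(-29310\right) \left(-65292\right) = 1913708520$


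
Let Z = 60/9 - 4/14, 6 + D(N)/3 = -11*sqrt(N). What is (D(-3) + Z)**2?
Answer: -1381211/441 + 5368*I*sqrt(3)/7 ≈ -3132.0 + 1328.2*I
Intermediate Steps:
D(N) = -18 - 33*sqrt(N) (D(N) = -18 + 3*(-11*sqrt(N)) = -18 - 33*sqrt(N))
Z = 134/21 (Z = 60*(1/9) - 4*1/14 = 20/3 - 2/7 = 134/21 ≈ 6.3810)
(D(-3) + Z)**2 = ((-18 - 33*I*sqrt(3)) + 134/21)**2 = (-244/21 - 33*I*sqrt(3))**2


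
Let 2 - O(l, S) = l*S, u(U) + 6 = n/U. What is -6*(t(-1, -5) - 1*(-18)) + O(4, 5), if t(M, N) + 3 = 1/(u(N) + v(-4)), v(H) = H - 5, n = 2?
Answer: -8286/77 ≈ -107.61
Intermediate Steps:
u(U) = -6 + 2/U
O(l, S) = 2 - S*l (O(l, S) = 2 - l*S = 2 - S*l)
v(H) = -5 + H
t(M, N) = -3 + 1/(-15 + 2/N) (t(M, N) = -3 + 1/((-6 + 2/N) + (-5 - 4)) = -3 + 1/((-6 + 2/N) - 9) = -3 + 1/(-15 + 2/N))
-6*(t(-1, -5) - 1*(-18)) + O(4, 5) = -6*(2*(3 - 23*(-5))/(-2 + 15*(-5)) - 1*(-18)) + (2 - 1*5*4) = -6*(2*(3 + 115)/(-2 - 75) + 18) + (2 - 20) = -6*(2*118/(-77) + 18) - 18 = -6*(2*(-1/77)*118 + 18) - 18 = -6*(-236/77 + 18) - 18 = -6*1150/77 - 18 = -6900/77 - 18 = -8286/77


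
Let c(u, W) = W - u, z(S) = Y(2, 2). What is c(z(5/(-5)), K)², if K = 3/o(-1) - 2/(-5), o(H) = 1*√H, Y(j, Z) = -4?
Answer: 259/25 - 132*I/5 ≈ 10.36 - 26.4*I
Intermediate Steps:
z(S) = -4
o(H) = √H
K = ⅖ - 3*I (K = 3/(√(-1)) - 2/(-5) = 3/I - 2*(-⅕) = 3*(-I) + ⅖ = -3*I + ⅖ = ⅖ - 3*I ≈ 0.4 - 3.0*I)
c(z(5/(-5)), K)² = ((⅖ - 3*I) - 1*(-4))² = ((⅖ - 3*I) + 4)² = (22/5 - 3*I)²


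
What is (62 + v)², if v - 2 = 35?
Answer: 9801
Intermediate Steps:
v = 37 (v = 2 + 35 = 37)
(62 + v)² = (62 + 37)² = 99² = 9801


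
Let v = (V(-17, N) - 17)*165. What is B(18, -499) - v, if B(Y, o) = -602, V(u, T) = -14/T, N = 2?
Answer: 3358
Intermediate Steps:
v = -3960 (v = (-14/2 - 17)*165 = (-14*1/2 - 17)*165 = (-7 - 17)*165 = -24*165 = -3960)
B(18, -499) - v = -602 - 1*(-3960) = -602 + 3960 = 3358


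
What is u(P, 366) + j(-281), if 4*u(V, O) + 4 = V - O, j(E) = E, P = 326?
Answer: -292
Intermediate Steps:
u(V, O) = -1 - O/4 + V/4 (u(V, O) = -1 + (V - O)/4 = -1 + (-O/4 + V/4) = -1 - O/4 + V/4)
u(P, 366) + j(-281) = (-1 - ¼*366 + (¼)*326) - 281 = (-1 - 183/2 + 163/2) - 281 = -11 - 281 = -292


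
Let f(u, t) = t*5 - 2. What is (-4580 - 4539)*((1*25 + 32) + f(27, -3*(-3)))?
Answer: -911900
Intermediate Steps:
f(u, t) = -2 + 5*t (f(u, t) = 5*t - 2 = -2 + 5*t)
(-4580 - 4539)*((1*25 + 32) + f(27, -3*(-3))) = (-4580 - 4539)*((1*25 + 32) + (-2 + 5*(-3*(-3)))) = -9119*((25 + 32) + (-2 + 5*9)) = -9119*(57 + (-2 + 45)) = -9119*(57 + 43) = -9119*100 = -911900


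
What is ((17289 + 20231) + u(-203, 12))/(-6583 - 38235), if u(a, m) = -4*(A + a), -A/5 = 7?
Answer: -19236/22409 ≈ -0.85841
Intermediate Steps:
A = -35 (A = -5*7 = -35)
u(a, m) = 140 - 4*a (u(a, m) = -4*(-35 + a) = 140 - 4*a)
((17289 + 20231) + u(-203, 12))/(-6583 - 38235) = ((17289 + 20231) + (140 - 4*(-203)))/(-6583 - 38235) = (37520 + (140 + 812))/(-44818) = (37520 + 952)*(-1/44818) = 38472*(-1/44818) = -19236/22409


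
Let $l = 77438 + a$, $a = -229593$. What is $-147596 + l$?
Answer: $-299751$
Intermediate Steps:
$l = -152155$ ($l = 77438 - 229593 = -152155$)
$-147596 + l = -147596 - 152155 = -299751$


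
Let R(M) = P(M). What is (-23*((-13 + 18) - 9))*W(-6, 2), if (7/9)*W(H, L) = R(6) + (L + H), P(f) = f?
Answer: 1656/7 ≈ 236.57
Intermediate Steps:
R(M) = M
W(H, L) = 54/7 + 9*H/7 + 9*L/7 (W(H, L) = 9*(6 + (L + H))/7 = 9*(6 + (H + L))/7 = 9*(6 + H + L)/7 = 54/7 + 9*H/7 + 9*L/7)
(-23*((-13 + 18) - 9))*W(-6, 2) = (-23*((-13 + 18) - 9))*(54/7 + (9/7)*(-6) + (9/7)*2) = (-23*(5 - 9))*(54/7 - 54/7 + 18/7) = -23*(-4)*(18/7) = 92*(18/7) = 1656/7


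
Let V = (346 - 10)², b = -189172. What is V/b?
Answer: -28224/47293 ≈ -0.59679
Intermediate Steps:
V = 112896 (V = 336² = 112896)
V/b = 112896/(-189172) = 112896*(-1/189172) = -28224/47293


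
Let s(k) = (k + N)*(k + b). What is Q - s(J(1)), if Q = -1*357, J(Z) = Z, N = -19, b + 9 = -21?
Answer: -879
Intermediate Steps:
b = -30 (b = -9 - 21 = -30)
s(k) = (-30 + k)*(-19 + k) (s(k) = (k - 19)*(k - 30) = (-19 + k)*(-30 + k) = (-30 + k)*(-19 + k))
Q = -357
Q - s(J(1)) = -357 - (570 + 1**2 - 49*1) = -357 - (570 + 1 - 49) = -357 - 1*522 = -357 - 522 = -879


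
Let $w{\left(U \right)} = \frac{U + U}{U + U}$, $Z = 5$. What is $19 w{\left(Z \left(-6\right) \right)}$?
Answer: $19$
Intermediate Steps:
$w{\left(U \right)} = 1$ ($w{\left(U \right)} = \frac{2 U}{2 U} = 2 U \frac{1}{2 U} = 1$)
$19 w{\left(Z \left(-6\right) \right)} = 19 \cdot 1 = 19$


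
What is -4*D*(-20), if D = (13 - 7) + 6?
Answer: 960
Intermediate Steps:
D = 12 (D = 6 + 6 = 12)
-4*D*(-20) = -4*12*(-20) = -48*(-20) = 960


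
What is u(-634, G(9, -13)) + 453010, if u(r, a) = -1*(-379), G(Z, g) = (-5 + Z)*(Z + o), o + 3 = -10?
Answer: 453389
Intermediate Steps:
o = -13 (o = -3 - 10 = -13)
G(Z, g) = (-13 + Z)*(-5 + Z) (G(Z, g) = (-5 + Z)*(Z - 13) = (-5 + Z)*(-13 + Z) = (-13 + Z)*(-5 + Z))
u(r, a) = 379
u(-634, G(9, -13)) + 453010 = 379 + 453010 = 453389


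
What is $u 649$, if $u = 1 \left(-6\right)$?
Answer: $-3894$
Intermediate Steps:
$u = -6$
$u 649 = \left(-6\right) 649 = -3894$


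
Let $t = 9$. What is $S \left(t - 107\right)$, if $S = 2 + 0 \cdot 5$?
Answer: $-196$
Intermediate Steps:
$S = 2$ ($S = 2 + 0 = 2$)
$S \left(t - 107\right) = 2 \left(9 - 107\right) = 2 \left(-98\right) = -196$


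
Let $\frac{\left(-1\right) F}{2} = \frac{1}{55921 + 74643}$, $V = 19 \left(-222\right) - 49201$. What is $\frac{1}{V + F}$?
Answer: $- \frac{65282}{3487299159} \approx -1.872 \cdot 10^{-5}$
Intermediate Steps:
$V = -53419$ ($V = -4218 - 49201 = -53419$)
$F = - \frac{1}{65282}$ ($F = - \frac{2}{55921 + 74643} = - \frac{2}{130564} = \left(-2\right) \frac{1}{130564} = - \frac{1}{65282} \approx -1.5318 \cdot 10^{-5}$)
$\frac{1}{V + F} = \frac{1}{-53419 - \frac{1}{65282}} = \frac{1}{- \frac{3487299159}{65282}} = - \frac{65282}{3487299159}$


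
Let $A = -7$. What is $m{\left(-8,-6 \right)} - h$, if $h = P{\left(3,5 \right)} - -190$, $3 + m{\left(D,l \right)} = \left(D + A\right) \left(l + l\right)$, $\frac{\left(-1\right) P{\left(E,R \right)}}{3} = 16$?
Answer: $35$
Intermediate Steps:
$P{\left(E,R \right)} = -48$ ($P{\left(E,R \right)} = \left(-3\right) 16 = -48$)
$m{\left(D,l \right)} = -3 + 2 l \left(-7 + D\right)$ ($m{\left(D,l \right)} = -3 + \left(D - 7\right) \left(l + l\right) = -3 + \left(-7 + D\right) 2 l = -3 + 2 l \left(-7 + D\right)$)
$h = 142$ ($h = -48 - -190 = -48 + 190 = 142$)
$m{\left(-8,-6 \right)} - h = \left(-3 - -84 + 2 \left(-8\right) \left(-6\right)\right) - 142 = \left(-3 + 84 + 96\right) - 142 = 177 - 142 = 35$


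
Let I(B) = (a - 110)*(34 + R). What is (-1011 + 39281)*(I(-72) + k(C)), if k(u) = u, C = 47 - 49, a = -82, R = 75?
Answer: -800991100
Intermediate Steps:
C = -2
I(B) = -20928 (I(B) = (-82 - 110)*(34 + 75) = -192*109 = -20928)
(-1011 + 39281)*(I(-72) + k(C)) = (-1011 + 39281)*(-20928 - 2) = 38270*(-20930) = -800991100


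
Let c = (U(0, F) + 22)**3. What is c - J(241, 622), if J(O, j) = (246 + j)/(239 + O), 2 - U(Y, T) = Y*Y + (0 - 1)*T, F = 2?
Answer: 2108903/120 ≈ 17574.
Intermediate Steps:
U(Y, T) = 2 + T - Y**2 (U(Y, T) = 2 - (Y*Y + (0 - 1)*T) = 2 - (Y**2 - T) = 2 + (T - Y**2) = 2 + T - Y**2)
J(O, j) = (246 + j)/(239 + O)
c = 17576 (c = ((2 + 2 - 1*0**2) + 22)**3 = ((2 + 2 - 1*0) + 22)**3 = ((2 + 2 + 0) + 22)**3 = (4 + 22)**3 = 26**3 = 17576)
c - J(241, 622) = 17576 - (246 + 622)/(239 + 241) = 17576 - 868/480 = 17576 - 1*217/120 = 17576 - 217/120 = 2108903/120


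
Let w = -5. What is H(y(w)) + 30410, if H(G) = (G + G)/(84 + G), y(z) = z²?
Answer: 3314740/109 ≈ 30410.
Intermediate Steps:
H(G) = 2*G/(84 + G) (H(G) = (2*G)/(84 + G) = 2*G/(84 + G))
H(y(w)) + 30410 = 2*(-5)²/(84 + (-5)²) + 30410 = 2*25/(84 + 25) + 30410 = 2*25/109 + 30410 = 2*25*(1/109) + 30410 = 50/109 + 30410 = 3314740/109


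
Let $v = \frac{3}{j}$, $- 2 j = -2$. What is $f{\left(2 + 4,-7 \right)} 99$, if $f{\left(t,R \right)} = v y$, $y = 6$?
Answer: $1782$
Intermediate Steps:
$j = 1$ ($j = \left(- \frac{1}{2}\right) \left(-2\right) = 1$)
$v = 3$ ($v = \frac{3}{1} = 3 \cdot 1 = 3$)
$f{\left(t,R \right)} = 18$ ($f{\left(t,R \right)} = 3 \cdot 6 = 18$)
$f{\left(2 + 4,-7 \right)} 99 = 18 \cdot 99 = 1782$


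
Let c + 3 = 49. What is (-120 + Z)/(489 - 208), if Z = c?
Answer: -74/281 ≈ -0.26335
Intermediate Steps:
c = 46 (c = -3 + 49 = 46)
Z = 46
(-120 + Z)/(489 - 208) = (-120 + 46)/(489 - 208) = -74/281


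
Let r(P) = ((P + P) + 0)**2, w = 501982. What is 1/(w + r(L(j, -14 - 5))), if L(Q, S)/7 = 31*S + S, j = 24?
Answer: 1/72956126 ≈ 1.3707e-8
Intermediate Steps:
L(Q, S) = 224*S (L(Q, S) = 7*(31*S + S) = 7*(32*S) = 224*S)
r(P) = 4*P**2 (r(P) = (2*P + 0)**2 = (2*P)**2 = 4*P**2)
1/(w + r(L(j, -14 - 5))) = 1/(501982 + 4*(224*(-14 - 5))**2) = 1/(501982 + 4*(224*(-19))**2) = 1/(501982 + 4*(-4256)**2) = 1/(501982 + 4*18113536) = 1/(501982 + 72454144) = 1/72956126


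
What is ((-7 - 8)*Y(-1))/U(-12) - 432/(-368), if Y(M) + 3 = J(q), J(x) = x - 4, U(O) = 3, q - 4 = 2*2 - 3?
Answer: 257/23 ≈ 11.174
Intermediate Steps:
q = 5 (q = 4 + (2*2 - 3) = 4 + (4 - 3) = 4 + 1 = 5)
J(x) = -4 + x
Y(M) = -2 (Y(M) = -3 + (-4 + 5) = -3 + 1 = -2)
((-7 - 8)*Y(-1))/U(-12) - 432/(-368) = ((-7 - 8)*(-2))/3 - 432/(-368) = -15*(-2)*(1/3) - 432*(-1/368) = 30*(1/3) + 27/23 = 10 + 27/23 = 257/23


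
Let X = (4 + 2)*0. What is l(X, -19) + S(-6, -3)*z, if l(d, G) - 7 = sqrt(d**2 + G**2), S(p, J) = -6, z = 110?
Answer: -634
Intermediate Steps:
X = 0 (X = 6*0 = 0)
l(d, G) = 7 + sqrt(G**2 + d**2) (l(d, G) = 7 + sqrt(d**2 + G**2) = 7 + sqrt(G**2 + d**2))
l(X, -19) + S(-6, -3)*z = (7 + sqrt((-19)**2 + 0**2)) - 6*110 = (7 + sqrt(361 + 0)) - 660 = (7 + sqrt(361)) - 660 = (7 + 19) - 660 = 26 - 660 = -634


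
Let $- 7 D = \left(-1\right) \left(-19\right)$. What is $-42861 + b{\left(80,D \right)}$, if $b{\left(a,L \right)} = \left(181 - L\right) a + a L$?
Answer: $-28381$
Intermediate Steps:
$D = - \frac{19}{7}$ ($D = - \frac{\left(-1\right) \left(-19\right)}{7} = \left(- \frac{1}{7}\right) 19 = - \frac{19}{7} \approx -2.7143$)
$b{\left(a,L \right)} = L a + a \left(181 - L\right)$ ($b{\left(a,L \right)} = a \left(181 - L\right) + L a = L a + a \left(181 - L\right)$)
$-42861 + b{\left(80,D \right)} = -42861 + 181 \cdot 80 = -42861 + 14480 = -28381$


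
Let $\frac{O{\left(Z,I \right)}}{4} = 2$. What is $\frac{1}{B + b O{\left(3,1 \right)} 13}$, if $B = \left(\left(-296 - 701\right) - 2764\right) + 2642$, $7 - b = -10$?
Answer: $\frac{1}{649} \approx 0.0015408$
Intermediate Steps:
$b = 17$ ($b = 7 - -10 = 7 + 10 = 17$)
$O{\left(Z,I \right)} = 8$ ($O{\left(Z,I \right)} = 4 \cdot 2 = 8$)
$B = -1119$ ($B = \left(\left(-296 - 701\right) - 2764\right) + 2642 = \left(-997 - 2764\right) + 2642 = -3761 + 2642 = -1119$)
$\frac{1}{B + b O{\left(3,1 \right)} 13} = \frac{1}{-1119 + 17 \cdot 8 \cdot 13} = \frac{1}{-1119 + 136 \cdot 13} = \frac{1}{-1119 + 1768} = \frac{1}{649}$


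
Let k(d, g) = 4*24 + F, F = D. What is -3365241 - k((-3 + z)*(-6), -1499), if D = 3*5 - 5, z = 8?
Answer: -3365347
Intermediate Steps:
D = 10 (D = 15 - 5 = 10)
F = 10
k(d, g) = 106 (k(d, g) = 4*24 + 10 = 96 + 10 = 106)
-3365241 - k((-3 + z)*(-6), -1499) = -3365241 - 1*106 = -3365241 - 106 = -3365347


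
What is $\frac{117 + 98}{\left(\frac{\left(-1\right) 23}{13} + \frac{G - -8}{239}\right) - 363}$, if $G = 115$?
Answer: $- \frac{668005}{1131739} \approx -0.59025$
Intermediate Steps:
$\frac{117 + 98}{\left(\frac{\left(-1\right) 23}{13} + \frac{G - -8}{239}\right) - 363} = \frac{117 + 98}{\left(\frac{\left(-1\right) 23}{13} + \frac{115 - -8}{239}\right) - 363} = \frac{215}{\left(\left(-23\right) \frac{1}{13} + \left(115 + 8\right) \frac{1}{239}\right) - 363} = \frac{215}{\left(- \frac{23}{13} + 123 \cdot \frac{1}{239}\right) - 363} = \frac{215}{\left(- \frac{23}{13} + \frac{123}{239}\right) - 363} = \frac{215}{- \frac{3898}{3107} - 363} = \frac{215}{- \frac{1131739}{3107}} = 215 \left(- \frac{3107}{1131739}\right) = - \frac{668005}{1131739}$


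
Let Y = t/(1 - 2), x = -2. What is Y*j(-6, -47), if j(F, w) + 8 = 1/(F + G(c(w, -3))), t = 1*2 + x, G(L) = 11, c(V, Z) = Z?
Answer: 0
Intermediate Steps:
t = 0 (t = 1*2 - 2 = 2 - 2 = 0)
j(F, w) = -8 + 1/(11 + F) (j(F, w) = -8 + 1/(F + 11) = -8 + 1/(11 + F))
Y = 0 (Y = 0/(1 - 2) = 0/(-1) = 0*(-1) = 0)
Y*j(-6, -47) = 0*((-87 - 8*(-6))/(11 - 6)) = 0*((-87 + 48)/5) = 0*((1/5)*(-39)) = 0*(-39/5) = 0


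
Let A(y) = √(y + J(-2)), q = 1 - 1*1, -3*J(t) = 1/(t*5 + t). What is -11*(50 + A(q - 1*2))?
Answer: -550 - 11*I*√71/6 ≈ -550.0 - 15.448*I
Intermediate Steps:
J(t) = -1/(18*t) (J(t) = -1/(3*(t*5 + t)) = -1/(3*(5*t + t)) = -1/(6*t)/3 = -1/(18*t))
q = 0 (q = 1 - 1 = 0)
A(y) = √(1/36 + y) (A(y) = √(y - 1/18/(-2)) = √(y - 1/18*(-½)) = √(y + 1/36) = √(1/36 + y))
-11*(50 + A(q - 1*2)) = -11*(50 + √(1 + 36*(0 - 1*2))/6) = -11*(50 + √(1 + 36*(0 - 2))/6) = -11*(50 + √(1 + 36*(-2))/6) = -11*(50 + √(1 - 72)/6) = -11*(50 + √(-71)/6) = -11*(50 + (I*√71)/6) = -11*(50 + I*√71/6) = -550 - 11*I*√71/6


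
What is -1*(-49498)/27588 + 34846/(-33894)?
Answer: 8528021/11131758 ≈ 0.76610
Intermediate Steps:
-1*(-49498)/27588 + 34846/(-33894) = 49498*(1/27588) + 34846*(-1/33894) = 24749/13794 - 2489/2421 = 8528021/11131758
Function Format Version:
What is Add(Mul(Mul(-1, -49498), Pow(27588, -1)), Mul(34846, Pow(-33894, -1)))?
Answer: Rational(8528021, 11131758) ≈ 0.76610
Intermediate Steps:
Add(Mul(Mul(-1, -49498), Pow(27588, -1)), Mul(34846, Pow(-33894, -1))) = Add(Mul(49498, Rational(1, 27588)), Mul(34846, Rational(-1, 33894))) = Add(Rational(24749, 13794), Rational(-2489, 2421)) = Rational(8528021, 11131758)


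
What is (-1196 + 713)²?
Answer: 233289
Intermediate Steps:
(-1196 + 713)² = (-483)² = 233289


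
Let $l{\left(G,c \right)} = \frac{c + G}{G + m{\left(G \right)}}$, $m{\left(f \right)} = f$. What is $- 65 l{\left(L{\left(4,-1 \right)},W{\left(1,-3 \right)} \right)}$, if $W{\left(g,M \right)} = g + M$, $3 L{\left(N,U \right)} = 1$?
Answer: $\frac{325}{2} \approx 162.5$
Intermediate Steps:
$L{\left(N,U \right)} = \frac{1}{3}$ ($L{\left(N,U \right)} = \frac{1}{3} \cdot 1 = \frac{1}{3}$)
$W{\left(g,M \right)} = M + g$
$l{\left(G,c \right)} = \frac{G + c}{2 G}$ ($l{\left(G,c \right)} = \frac{c + G}{G + G} = \frac{G + c}{2 G}$)
$- 65 l{\left(L{\left(4,-1 \right)},W{\left(1,-3 \right)} \right)} = - 65 \frac{\frac{1}{\frac{1}{3}} \left(\frac{1}{3} + \left(-3 + 1\right)\right)}{2} = - 65 \cdot \frac{1}{2} \cdot 3 \left(\frac{1}{3} - 2\right) = - 65 \cdot \frac{1}{2} \cdot 3 \left(- \frac{5}{3}\right) = \left(-65\right) \left(- \frac{5}{2}\right) = \frac{325}{2}$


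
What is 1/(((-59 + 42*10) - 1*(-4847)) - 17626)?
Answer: -1/12418 ≈ -8.0528e-5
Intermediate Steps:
1/(((-59 + 42*10) - 1*(-4847)) - 17626) = 1/(((-59 + 420) + 4847) - 17626) = 1/((361 + 4847) - 17626) = 1/(5208 - 17626) = 1/(-12418) = -1/12418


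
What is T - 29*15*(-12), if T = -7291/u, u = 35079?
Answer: 183105089/35079 ≈ 5219.8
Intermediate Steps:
T = -7291/35079 ≈ -0.20785
T - 29*15*(-12) = -7291/35079 - 29*15*(-12) = -7291/35079 - 435*(-12) = -7291/35079 + 5220 = 183105089/35079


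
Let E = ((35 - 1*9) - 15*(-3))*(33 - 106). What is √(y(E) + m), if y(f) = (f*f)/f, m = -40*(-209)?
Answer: 3*√353 ≈ 56.365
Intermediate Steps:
m = 8360
E = -5183 (E = ((35 - 9) + 45)*(-73) = (26 + 45)*(-73) = 71*(-73) = -5183)
y(f) = f (y(f) = f²/f = f)
√(y(E) + m) = √(-5183 + 8360) = √3177 = 3*√353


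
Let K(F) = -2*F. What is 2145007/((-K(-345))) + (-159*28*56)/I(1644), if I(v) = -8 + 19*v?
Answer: -16789075969/5386830 ≈ -3116.7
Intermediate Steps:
2145007/((-K(-345))) + (-159*28*56)/I(1644) = 2145007/((-(-2)*(-345))) + (-159*28*56)/(-8 + 19*1644) = 2145007/((-1*690)) + (-4452*56)/(-8 + 31236) = 2145007/(-690) - 249312/31228 = 2145007*(-1/690) - 249312*1/31228 = -2145007/690 - 62328/7807 = -16789075969/5386830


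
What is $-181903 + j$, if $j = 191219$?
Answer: $9316$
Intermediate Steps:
$-181903 + j = -181903 + 191219 = 9316$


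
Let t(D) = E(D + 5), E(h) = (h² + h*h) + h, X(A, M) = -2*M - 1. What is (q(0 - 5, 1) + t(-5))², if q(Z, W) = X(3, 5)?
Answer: 121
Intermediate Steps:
X(A, M) = -1 - 2*M
E(h) = h + 2*h² (E(h) = (h² + h²) + h = 2*h² + h = h + 2*h²)
q(Z, W) = -11 (q(Z, W) = -1 - 2*5 = -1 - 10 = -11)
t(D) = (5 + D)*(11 + 2*D) (t(D) = (D + 5)*(1 + 2*(D + 5)) = (5 + D)*(1 + 2*(5 + D)) = (5 + D)*(1 + (10 + 2*D)) = (5 + D)*(11 + 2*D))
(q(0 - 5, 1) + t(-5))² = (-11 + (5 - 5)*(11 + 2*(-5)))² = (-11 + 0*(11 - 10))² = (-11 + 0*1)² = (-11 + 0)² = (-11)² = 121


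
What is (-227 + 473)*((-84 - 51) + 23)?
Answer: -27552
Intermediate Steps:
(-227 + 473)*((-84 - 51) + 23) = 246*(-135 + 23) = 246*(-112) = -27552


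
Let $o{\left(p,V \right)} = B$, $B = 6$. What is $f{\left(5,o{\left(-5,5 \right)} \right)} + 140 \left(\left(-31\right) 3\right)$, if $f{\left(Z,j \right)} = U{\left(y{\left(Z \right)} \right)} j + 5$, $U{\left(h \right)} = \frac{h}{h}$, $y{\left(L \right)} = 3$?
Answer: $-13009$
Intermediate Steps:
$o{\left(p,V \right)} = 6$
$U{\left(h \right)} = 1$
$f{\left(Z,j \right)} = 5 + j$ ($f{\left(Z,j \right)} = 1 j + 5 = j + 5 = 5 + j$)
$f{\left(5,o{\left(-5,5 \right)} \right)} + 140 \left(\left(-31\right) 3\right) = \left(5 + 6\right) + 140 \left(\left(-31\right) 3\right) = 11 + 140 \left(-93\right) = 11 - 13020 = -13009$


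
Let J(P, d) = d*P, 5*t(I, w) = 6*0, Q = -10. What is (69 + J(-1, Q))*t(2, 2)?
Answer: 0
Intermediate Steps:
t(I, w) = 0 (t(I, w) = (6*0)/5 = (⅕)*0 = 0)
J(P, d) = P*d
(69 + J(-1, Q))*t(2, 2) = (69 - 1*(-10))*0 = (69 + 10)*0 = 79*0 = 0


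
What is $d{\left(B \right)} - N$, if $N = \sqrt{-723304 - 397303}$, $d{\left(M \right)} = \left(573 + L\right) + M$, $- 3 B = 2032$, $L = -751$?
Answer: $- \frac{2566}{3} - i \sqrt{1120607} \approx -855.33 - 1058.6 i$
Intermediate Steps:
$B = - \frac{2032}{3}$ ($B = \left(- \frac{1}{3}\right) 2032 = - \frac{2032}{3} \approx -677.33$)
$d{\left(M \right)} = -178 + M$ ($d{\left(M \right)} = \left(573 - 751\right) + M = -178 + M$)
$N = i \sqrt{1120607}$ ($N = \sqrt{-1120607} = i \sqrt{1120607} \approx 1058.6 i$)
$d{\left(B \right)} - N = \left(-178 - \frac{2032}{3}\right) - i \sqrt{1120607} = - \frac{2566}{3} - i \sqrt{1120607}$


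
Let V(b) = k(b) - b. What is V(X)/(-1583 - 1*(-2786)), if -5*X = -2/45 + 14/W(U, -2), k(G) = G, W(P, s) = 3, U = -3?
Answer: 0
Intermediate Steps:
X = -208/225 (X = -(-2/45 + 14/3)/5 = -1/5*208/45 = -208/225 ≈ -0.92444)
V(b) = 0 (V(b) = b - b = 0)
V(X)/(-1583 - 1*(-2786)) = 0/(-1583 - 1*(-2786)) = 0/(-1583 + 2786) = 0/1203 = 0*(1/1203) = 0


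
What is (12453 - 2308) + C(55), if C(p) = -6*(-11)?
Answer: 10211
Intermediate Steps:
C(p) = 66
(12453 - 2308) + C(55) = (12453 - 2308) + 66 = 10145 + 66 = 10211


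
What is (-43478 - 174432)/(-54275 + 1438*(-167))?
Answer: 217910/294421 ≈ 0.74013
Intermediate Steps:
(-43478 - 174432)/(-54275 + 1438*(-167)) = -217910/(-54275 - 240146) = -217910/(-294421) = -217910*(-1/294421) = 217910/294421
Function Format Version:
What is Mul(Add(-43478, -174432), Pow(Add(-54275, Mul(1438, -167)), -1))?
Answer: Rational(217910, 294421) ≈ 0.74013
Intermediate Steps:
Mul(Add(-43478, -174432), Pow(Add(-54275, Mul(1438, -167)), -1)) = Mul(-217910, Pow(Add(-54275, -240146), -1)) = Mul(-217910, Pow(-294421, -1)) = Mul(-217910, Rational(-1, 294421)) = Rational(217910, 294421)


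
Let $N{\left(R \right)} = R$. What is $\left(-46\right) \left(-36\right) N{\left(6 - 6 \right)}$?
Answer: $0$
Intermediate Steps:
$\left(-46\right) \left(-36\right) N{\left(6 - 6 \right)} = \left(-46\right) \left(-36\right) \left(6 - 6\right) = 1656 \left(6 - 6\right) = 1656 \cdot 0 = 0$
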